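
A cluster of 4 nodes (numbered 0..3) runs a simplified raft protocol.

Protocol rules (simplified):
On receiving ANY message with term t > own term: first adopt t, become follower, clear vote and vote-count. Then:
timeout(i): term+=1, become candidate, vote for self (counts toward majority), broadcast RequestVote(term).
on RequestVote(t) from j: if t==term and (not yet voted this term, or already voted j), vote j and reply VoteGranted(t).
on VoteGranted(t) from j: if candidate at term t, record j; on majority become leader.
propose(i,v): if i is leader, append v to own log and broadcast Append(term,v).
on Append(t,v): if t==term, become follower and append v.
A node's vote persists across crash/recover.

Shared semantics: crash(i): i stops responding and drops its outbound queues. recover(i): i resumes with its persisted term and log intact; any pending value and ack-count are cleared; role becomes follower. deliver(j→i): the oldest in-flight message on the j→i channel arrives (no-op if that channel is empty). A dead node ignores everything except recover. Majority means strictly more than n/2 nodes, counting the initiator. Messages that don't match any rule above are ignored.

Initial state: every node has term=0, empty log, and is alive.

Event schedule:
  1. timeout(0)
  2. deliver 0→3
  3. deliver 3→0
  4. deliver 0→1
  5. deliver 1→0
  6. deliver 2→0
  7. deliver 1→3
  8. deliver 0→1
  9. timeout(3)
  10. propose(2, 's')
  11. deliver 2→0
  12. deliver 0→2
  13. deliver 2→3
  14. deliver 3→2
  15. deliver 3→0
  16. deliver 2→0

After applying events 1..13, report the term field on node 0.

after 1 — timeout(0): n0:cand/t1/[-]
after 2 — deliver 0→3: n3:foll/t1/[-]
after 3 — deliver 3→0: ·
after 4 — deliver 0→1: n1:foll/t1/[-]
after 5 — deliver 1→0: n0:lead/t1/[-]
after 6 — deliver 2→0: ·
after 7 — deliver 1→3: ·
after 8 — deliver 0→1: ·
after 9 — timeout(3): n3:cand/t2/[-]
after 10 — propose(2,'s'): ·
after 11 — deliver 2→0: ·
after 12 — deliver 0→2: n2:foll/t1/[-]
after 13 — deliver 2→3: ·

1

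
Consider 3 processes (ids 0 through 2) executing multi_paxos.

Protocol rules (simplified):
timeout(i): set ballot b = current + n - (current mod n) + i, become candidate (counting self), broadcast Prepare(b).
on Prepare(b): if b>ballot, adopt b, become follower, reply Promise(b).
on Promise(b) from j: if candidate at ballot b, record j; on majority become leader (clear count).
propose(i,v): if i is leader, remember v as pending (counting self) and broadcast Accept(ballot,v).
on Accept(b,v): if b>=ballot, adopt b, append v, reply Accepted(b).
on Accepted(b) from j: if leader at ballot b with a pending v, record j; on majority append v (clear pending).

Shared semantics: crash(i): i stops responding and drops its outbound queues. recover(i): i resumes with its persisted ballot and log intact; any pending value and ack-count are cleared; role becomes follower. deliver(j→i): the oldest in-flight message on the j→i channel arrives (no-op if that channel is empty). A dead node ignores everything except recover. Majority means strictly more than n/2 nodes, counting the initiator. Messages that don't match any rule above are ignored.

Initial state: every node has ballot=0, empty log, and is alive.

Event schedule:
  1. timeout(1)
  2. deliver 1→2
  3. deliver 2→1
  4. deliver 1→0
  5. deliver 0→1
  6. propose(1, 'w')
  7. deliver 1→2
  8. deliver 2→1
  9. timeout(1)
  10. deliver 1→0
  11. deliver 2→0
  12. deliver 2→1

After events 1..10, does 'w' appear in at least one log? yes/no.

step 1 timeout(1): 1={cand,b=4,log=-}
step 2 deliver 1→2: 2={foll,b=4,log=-}
step 3 deliver 2→1: 1={lead,b=4,log=-}
step 4 deliver 1→0: 0={foll,b=4,log=-}
step 5 deliver 0→1: —
step 6 propose(1,'w'): —
step 7 deliver 1→2: 2={foll,b=4,log=w}
step 8 deliver 2→1: 1={lead,b=4,log=w}
step 9 timeout(1): 1={cand,b=7,log=w}
step 10 deliver 1→0: 0={foll,b=4,log=w}

yes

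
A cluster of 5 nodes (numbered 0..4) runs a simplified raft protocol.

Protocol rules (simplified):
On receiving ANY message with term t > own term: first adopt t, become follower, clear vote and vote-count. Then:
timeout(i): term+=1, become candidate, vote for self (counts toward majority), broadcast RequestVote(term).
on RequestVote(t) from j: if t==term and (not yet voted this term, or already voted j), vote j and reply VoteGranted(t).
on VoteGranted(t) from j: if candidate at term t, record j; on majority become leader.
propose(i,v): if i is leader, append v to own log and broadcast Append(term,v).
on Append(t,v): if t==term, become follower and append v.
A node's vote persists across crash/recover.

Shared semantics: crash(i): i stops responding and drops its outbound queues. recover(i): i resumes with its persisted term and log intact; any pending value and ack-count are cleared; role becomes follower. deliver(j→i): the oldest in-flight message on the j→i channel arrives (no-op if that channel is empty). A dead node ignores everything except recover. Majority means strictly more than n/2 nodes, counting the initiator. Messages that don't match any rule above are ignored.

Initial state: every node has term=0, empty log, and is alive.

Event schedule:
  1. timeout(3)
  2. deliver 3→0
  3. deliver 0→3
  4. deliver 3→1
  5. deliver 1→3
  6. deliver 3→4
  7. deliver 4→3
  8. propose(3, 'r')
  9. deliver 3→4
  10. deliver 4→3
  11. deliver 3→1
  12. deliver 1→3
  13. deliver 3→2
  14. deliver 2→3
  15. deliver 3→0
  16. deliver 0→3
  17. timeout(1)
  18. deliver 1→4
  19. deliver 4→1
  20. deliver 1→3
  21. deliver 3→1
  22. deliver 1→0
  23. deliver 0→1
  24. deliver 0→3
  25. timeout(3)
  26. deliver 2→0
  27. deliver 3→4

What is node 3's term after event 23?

2

e1 timeout(3): 3[cand,t=1,-]
e2 deliver 3→0: 0[foll,t=1,-]
e3 deliver 0→3: ·
e4 deliver 3→1: 1[foll,t=1,-]
e5 deliver 1→3: 3[lead,t=1,-]
e6 deliver 3→4: 4[foll,t=1,-]
e7 deliver 4→3: ·
e8 propose(3,'r'): 3[lead,t=1,r]
e9 deliver 3→4: 4[foll,t=1,r]
e10 deliver 4→3: ·
e11 deliver 3→1: 1[foll,t=1,r]
e12 deliver 1→3: ·
e13 deliver 3→2: 2[foll,t=1,-]
e14 deliver 2→3: ·
e15 deliver 3→0: 0[foll,t=1,r]
e16 deliver 0→3: ·
e17 timeout(1): 1[cand,t=2,r]
e18 deliver 1→4: 4[foll,t=2,r]
e19 deliver 4→1: ·
e20 deliver 1→3: 3[foll,t=2,r]
e21 deliver 3→1: 1[lead,t=2,r]
e22 deliver 1→0: 0[foll,t=2,r]
e23 deliver 0→1: ·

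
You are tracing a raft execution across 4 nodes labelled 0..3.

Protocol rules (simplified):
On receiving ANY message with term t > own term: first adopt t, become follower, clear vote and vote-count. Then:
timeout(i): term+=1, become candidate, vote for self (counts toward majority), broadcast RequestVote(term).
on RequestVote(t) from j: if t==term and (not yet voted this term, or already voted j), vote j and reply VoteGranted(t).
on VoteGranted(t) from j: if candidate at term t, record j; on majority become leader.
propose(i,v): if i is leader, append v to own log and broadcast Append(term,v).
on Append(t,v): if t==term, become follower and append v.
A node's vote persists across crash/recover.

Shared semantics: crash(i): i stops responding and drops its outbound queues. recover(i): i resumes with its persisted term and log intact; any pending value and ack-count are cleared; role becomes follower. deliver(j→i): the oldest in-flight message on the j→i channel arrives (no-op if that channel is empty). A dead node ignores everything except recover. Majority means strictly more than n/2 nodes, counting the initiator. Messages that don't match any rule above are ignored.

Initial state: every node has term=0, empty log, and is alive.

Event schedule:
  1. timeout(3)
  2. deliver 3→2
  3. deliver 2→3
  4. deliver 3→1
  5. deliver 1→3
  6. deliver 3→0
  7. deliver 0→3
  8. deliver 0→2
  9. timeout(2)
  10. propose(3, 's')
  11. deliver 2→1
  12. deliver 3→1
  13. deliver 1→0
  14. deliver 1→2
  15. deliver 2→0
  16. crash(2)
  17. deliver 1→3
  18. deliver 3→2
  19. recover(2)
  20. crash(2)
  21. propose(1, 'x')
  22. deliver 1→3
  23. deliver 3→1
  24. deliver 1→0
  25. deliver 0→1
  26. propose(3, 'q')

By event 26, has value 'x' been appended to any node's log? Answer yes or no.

no

step 1 timeout(3): 3={cand,t=1,log=-}
step 2 deliver 3→2: 2={foll,t=1,log=-}
step 3 deliver 2→3: —
step 4 deliver 3→1: 1={foll,t=1,log=-}
step 5 deliver 1→3: 3={lead,t=1,log=-}
step 6 deliver 3→0: 0={foll,t=1,log=-}
step 7 deliver 0→3: —
step 8 deliver 0→2: —
step 9 timeout(2): 2={cand,t=2,log=-}
step 10 propose(3,'s'): 3={lead,t=1,log=s}
step 11 deliver 2→1: 1={foll,t=2,log=-}
step 12 deliver 3→1: —
step 13 deliver 1→0: —
step 14 deliver 1→2: —
step 15 deliver 2→0: 0={foll,t=2,log=-}
step 16 crash(2): 2={✗cand,t=2,log=-}
step 17 deliver 1→3: —
step 18 deliver 3→2: —
step 19 recover(2): 2={foll,t=2,log=-}
step 20 crash(2): 2={✗foll,t=2,log=-}
step 21 propose(1,'x'): —
step 22 deliver 1→3: —
step 23 deliver 3→1: —
step 24 deliver 1→0: —
step 25 deliver 0→1: —
step 26 propose(3,'q'): 3={lead,t=1,log=s,q}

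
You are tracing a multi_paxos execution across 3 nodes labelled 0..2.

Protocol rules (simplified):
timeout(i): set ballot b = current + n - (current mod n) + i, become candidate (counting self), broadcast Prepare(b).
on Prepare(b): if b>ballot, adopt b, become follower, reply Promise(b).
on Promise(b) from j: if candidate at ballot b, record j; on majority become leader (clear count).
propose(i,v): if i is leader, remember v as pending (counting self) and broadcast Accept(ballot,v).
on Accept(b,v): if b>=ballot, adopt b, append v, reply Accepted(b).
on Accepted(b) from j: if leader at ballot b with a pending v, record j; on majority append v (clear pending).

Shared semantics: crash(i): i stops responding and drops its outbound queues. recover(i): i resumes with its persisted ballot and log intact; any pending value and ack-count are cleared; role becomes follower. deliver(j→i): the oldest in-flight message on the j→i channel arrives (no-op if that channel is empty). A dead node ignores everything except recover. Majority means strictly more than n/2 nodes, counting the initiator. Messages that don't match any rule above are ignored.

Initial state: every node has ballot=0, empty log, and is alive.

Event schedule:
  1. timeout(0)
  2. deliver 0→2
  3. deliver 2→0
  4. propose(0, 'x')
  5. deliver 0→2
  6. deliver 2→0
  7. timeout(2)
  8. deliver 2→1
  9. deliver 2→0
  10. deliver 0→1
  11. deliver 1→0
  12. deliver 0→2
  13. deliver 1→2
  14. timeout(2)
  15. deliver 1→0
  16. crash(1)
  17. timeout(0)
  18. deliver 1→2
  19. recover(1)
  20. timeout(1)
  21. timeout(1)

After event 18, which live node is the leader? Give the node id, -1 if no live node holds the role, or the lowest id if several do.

1. timeout(0):  <0:cand b3 ->
2. deliver 0→2:  <2:foll b3 ->
3. deliver 2→0:  <0:lead b3 ->
4. propose(0,'x'):  nop
5. deliver 0→2:  <2:foll b3 x>
6. deliver 2→0:  <0:lead b3 x>
7. timeout(2):  <2:cand b8 x>
8. deliver 2→1:  <1:foll b8 ->
9. deliver 2→0:  <0:foll b8 x>
10. deliver 0→1:  nop
11. deliver 1→0:  nop
12. deliver 0→2:  <2:lead b8 x>
13. deliver 1→2:  nop
14. timeout(2):  <2:cand b11 x>
15. deliver 1→0:  nop
16. crash(1):  <1:✗foll b8 ->
17. timeout(0):  <0:cand b9 x>
18. deliver 1→2:  nop

-1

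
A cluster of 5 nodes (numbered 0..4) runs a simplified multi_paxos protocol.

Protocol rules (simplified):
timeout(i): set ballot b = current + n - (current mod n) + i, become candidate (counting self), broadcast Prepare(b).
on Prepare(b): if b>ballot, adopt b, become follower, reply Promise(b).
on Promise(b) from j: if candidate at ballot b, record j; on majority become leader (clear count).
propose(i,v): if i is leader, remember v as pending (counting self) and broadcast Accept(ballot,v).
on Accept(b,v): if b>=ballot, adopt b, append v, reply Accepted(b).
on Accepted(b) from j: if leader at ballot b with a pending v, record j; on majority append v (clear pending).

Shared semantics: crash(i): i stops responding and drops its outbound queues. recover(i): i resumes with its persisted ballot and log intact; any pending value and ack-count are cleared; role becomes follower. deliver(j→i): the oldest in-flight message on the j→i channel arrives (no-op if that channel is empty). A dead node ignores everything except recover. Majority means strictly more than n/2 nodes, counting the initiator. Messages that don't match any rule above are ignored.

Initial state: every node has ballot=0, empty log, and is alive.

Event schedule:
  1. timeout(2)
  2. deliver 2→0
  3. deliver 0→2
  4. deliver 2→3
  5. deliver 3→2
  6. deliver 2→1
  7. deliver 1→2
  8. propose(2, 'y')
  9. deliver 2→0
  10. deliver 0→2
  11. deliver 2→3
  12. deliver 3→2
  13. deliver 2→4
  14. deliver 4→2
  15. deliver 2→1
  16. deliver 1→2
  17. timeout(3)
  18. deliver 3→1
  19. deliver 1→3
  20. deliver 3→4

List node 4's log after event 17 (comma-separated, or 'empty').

empty

e1 timeout(2): 2[cand,b=7,-]
e2 deliver 2→0: 0[foll,b=7,-]
e3 deliver 0→2: ·
e4 deliver 2→3: 3[foll,b=7,-]
e5 deliver 3→2: 2[lead,b=7,-]
e6 deliver 2→1: 1[foll,b=7,-]
e7 deliver 1→2: ·
e8 propose(2,'y'): ·
e9 deliver 2→0: 0[foll,b=7,y]
e10 deliver 0→2: ·
e11 deliver 2→3: 3[foll,b=7,y]
e12 deliver 3→2: 2[lead,b=7,y]
e13 deliver 2→4: 4[foll,b=7,-]
e14 deliver 4→2: ·
e15 deliver 2→1: 1[foll,b=7,y]
e16 deliver 1→2: ·
e17 timeout(3): 3[cand,b=13,y]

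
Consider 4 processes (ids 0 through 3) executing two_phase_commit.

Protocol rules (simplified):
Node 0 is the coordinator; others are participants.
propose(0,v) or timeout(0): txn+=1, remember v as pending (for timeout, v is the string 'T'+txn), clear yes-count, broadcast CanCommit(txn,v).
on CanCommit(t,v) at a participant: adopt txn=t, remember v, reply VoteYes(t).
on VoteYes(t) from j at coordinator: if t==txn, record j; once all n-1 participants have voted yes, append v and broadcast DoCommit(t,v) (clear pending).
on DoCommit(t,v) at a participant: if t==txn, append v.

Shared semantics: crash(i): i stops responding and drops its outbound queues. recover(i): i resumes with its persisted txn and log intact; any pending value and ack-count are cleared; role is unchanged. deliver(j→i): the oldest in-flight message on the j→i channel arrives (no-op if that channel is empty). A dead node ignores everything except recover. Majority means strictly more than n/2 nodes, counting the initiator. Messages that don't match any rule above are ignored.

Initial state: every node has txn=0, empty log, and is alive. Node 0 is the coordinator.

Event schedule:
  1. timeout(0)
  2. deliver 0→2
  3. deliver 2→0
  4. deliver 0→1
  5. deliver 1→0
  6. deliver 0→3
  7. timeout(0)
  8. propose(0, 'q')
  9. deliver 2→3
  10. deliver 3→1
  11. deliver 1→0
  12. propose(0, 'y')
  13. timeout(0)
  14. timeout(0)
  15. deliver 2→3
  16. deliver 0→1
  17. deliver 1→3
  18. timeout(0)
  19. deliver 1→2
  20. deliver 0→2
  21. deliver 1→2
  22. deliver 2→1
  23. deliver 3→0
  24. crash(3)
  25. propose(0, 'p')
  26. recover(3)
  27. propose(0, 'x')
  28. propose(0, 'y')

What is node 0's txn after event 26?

8

step 1 timeout(0): 0={coor,t=1,log=-}
step 2 deliver 0→2: 2={part,t=1,log=-}
step 3 deliver 2→0: —
step 4 deliver 0→1: 1={part,t=1,log=-}
step 5 deliver 1→0: —
step 6 deliver 0→3: 3={part,t=1,log=-}
step 7 timeout(0): 0={coor,t=2,log=-}
step 8 propose(0,'q'): 0={coor,t=3,log=-}
step 9 deliver 2→3: —
step 10 deliver 3→1: —
step 11 deliver 1→0: —
step 12 propose(0,'y'): 0={coor,t=4,log=-}
step 13 timeout(0): 0={coor,t=5,log=-}
step 14 timeout(0): 0={coor,t=6,log=-}
step 15 deliver 2→3: —
step 16 deliver 0→1: 1={part,t=2,log=-}
step 17 deliver 1→3: —
step 18 timeout(0): 0={coor,t=7,log=-}
step 19 deliver 1→2: —
step 20 deliver 0→2: 2={part,t=2,log=-}
step 21 deliver 1→2: —
step 22 deliver 2→1: —
step 23 deliver 3→0: —
step 24 crash(3): 3={✗part,t=1,log=-}
step 25 propose(0,'p'): 0={coor,t=8,log=-}
step 26 recover(3): 3={part,t=1,log=-}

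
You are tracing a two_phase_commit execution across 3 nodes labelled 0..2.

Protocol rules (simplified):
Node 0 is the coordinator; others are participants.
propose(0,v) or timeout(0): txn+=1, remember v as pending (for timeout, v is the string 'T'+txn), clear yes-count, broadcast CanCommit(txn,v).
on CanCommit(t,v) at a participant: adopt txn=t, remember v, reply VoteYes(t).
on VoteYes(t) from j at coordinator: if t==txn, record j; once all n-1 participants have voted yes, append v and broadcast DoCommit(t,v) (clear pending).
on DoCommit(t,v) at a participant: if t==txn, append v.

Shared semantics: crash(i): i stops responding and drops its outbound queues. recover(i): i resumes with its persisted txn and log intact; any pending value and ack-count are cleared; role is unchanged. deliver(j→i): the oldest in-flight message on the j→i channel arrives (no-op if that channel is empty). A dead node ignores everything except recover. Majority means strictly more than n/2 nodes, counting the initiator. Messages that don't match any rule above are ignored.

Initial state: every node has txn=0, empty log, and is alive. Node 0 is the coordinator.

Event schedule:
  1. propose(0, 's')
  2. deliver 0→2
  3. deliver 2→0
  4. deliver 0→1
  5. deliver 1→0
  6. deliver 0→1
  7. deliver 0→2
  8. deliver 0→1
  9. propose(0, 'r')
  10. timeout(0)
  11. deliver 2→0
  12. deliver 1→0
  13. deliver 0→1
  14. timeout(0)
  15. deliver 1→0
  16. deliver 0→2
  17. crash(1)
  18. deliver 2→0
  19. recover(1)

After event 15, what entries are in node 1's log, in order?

after 1 — propose(0,'s'): n0:coor/t1/[-]
after 2 — deliver 0→2: n2:part/t1/[-]
after 3 — deliver 2→0: ·
after 4 — deliver 0→1: n1:part/t1/[-]
after 5 — deliver 1→0: n0:coor/t1/[s]
after 6 — deliver 0→1: n1:part/t1/[s]
after 7 — deliver 0→2: n2:part/t1/[s]
after 8 — deliver 0→1: ·
after 9 — propose(0,'r'): n0:coor/t2/[s]
after 10 — timeout(0): n0:coor/t3/[s]
after 11 — deliver 2→0: ·
after 12 — deliver 1→0: ·
after 13 — deliver 0→1: n1:part/t2/[s]
after 14 — timeout(0): n0:coor/t4/[s]
after 15 — deliver 1→0: ·

s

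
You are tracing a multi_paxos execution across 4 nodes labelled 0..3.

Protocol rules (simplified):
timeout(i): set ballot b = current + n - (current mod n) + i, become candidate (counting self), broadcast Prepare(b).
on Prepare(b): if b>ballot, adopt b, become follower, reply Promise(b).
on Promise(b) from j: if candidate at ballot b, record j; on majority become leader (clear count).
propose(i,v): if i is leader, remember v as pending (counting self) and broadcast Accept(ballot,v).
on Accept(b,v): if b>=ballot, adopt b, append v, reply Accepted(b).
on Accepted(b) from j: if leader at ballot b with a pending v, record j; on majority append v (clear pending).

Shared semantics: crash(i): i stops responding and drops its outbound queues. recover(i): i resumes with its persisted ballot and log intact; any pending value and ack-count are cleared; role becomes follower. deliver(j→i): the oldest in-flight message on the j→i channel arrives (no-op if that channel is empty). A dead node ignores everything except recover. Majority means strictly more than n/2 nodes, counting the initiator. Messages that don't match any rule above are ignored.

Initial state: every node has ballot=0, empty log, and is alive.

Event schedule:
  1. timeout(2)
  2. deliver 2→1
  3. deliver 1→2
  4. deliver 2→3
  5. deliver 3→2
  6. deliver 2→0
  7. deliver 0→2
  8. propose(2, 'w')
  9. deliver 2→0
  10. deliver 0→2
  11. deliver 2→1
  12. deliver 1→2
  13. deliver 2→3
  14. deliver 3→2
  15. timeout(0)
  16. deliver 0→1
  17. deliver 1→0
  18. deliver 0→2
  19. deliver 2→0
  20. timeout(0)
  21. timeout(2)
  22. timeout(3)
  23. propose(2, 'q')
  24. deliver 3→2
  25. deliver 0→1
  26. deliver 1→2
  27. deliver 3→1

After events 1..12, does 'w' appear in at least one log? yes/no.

yes

after 1 — timeout(2): n2:cand/b6/[-]
after 2 — deliver 2→1: n1:foll/b6/[-]
after 3 — deliver 1→2: ·
after 4 — deliver 2→3: n3:foll/b6/[-]
after 5 — deliver 3→2: n2:lead/b6/[-]
after 6 — deliver 2→0: n0:foll/b6/[-]
after 7 — deliver 0→2: ·
after 8 — propose(2,'w'): ·
after 9 — deliver 2→0: n0:foll/b6/[w]
after 10 — deliver 0→2: ·
after 11 — deliver 2→1: n1:foll/b6/[w]
after 12 — deliver 1→2: n2:lead/b6/[w]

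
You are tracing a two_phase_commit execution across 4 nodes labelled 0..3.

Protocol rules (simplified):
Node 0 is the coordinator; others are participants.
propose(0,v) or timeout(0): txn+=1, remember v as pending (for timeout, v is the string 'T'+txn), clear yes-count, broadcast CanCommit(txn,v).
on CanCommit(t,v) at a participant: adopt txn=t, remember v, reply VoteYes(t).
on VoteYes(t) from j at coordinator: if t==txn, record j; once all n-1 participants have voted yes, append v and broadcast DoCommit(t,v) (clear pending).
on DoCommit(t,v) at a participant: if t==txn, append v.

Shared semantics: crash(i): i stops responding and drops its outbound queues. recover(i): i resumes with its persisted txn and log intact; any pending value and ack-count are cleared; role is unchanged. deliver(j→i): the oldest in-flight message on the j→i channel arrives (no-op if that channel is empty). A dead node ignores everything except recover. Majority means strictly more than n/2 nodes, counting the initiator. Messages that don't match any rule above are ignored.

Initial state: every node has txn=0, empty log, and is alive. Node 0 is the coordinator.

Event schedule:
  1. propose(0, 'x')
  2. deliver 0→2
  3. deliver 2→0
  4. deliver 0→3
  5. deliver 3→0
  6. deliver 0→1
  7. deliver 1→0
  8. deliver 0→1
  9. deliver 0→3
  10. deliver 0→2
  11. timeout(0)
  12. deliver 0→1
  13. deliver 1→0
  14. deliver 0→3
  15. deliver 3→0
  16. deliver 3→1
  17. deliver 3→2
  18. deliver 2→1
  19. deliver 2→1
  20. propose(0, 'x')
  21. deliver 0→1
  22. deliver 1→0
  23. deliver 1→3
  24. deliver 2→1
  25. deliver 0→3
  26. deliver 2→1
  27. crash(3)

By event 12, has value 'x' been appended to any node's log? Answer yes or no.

yes

step 1 propose(0,'x'): 0={coor,t=1,log=-}
step 2 deliver 0→2: 2={part,t=1,log=-}
step 3 deliver 2→0: —
step 4 deliver 0→3: 3={part,t=1,log=-}
step 5 deliver 3→0: —
step 6 deliver 0→1: 1={part,t=1,log=-}
step 7 deliver 1→0: 0={coor,t=1,log=x}
step 8 deliver 0→1: 1={part,t=1,log=x}
step 9 deliver 0→3: 3={part,t=1,log=x}
step 10 deliver 0→2: 2={part,t=1,log=x}
step 11 timeout(0): 0={coor,t=2,log=x}
step 12 deliver 0→1: 1={part,t=2,log=x}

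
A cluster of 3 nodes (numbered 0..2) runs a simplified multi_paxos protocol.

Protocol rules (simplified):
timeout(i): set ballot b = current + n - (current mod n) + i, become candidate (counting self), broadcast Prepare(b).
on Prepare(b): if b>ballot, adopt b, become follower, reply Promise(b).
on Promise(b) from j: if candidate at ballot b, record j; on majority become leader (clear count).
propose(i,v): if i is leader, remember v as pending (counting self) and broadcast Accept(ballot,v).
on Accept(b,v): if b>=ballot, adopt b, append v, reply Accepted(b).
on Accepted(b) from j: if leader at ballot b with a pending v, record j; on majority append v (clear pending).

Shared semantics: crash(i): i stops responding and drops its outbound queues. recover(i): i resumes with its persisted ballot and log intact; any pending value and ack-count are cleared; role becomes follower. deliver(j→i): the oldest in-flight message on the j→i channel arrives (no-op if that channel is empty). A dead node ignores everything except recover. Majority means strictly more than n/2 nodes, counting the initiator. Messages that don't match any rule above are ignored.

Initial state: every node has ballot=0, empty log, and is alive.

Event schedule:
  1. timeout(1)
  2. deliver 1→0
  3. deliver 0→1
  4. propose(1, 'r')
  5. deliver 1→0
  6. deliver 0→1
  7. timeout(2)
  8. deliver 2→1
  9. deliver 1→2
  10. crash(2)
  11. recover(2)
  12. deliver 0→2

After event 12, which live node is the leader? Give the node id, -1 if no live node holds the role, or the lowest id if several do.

step 1 timeout(1): 1={cand,b=4,log=-}
step 2 deliver 1→0: 0={foll,b=4,log=-}
step 3 deliver 0→1: 1={lead,b=4,log=-}
step 4 propose(1,'r'): —
step 5 deliver 1→0: 0={foll,b=4,log=r}
step 6 deliver 0→1: 1={lead,b=4,log=r}
step 7 timeout(2): 2={cand,b=5,log=-}
step 8 deliver 2→1: 1={foll,b=5,log=r}
step 9 deliver 1→2: —
step 10 crash(2): 2={✗cand,b=5,log=-}
step 11 recover(2): 2={foll,b=5,log=-}
step 12 deliver 0→2: —

-1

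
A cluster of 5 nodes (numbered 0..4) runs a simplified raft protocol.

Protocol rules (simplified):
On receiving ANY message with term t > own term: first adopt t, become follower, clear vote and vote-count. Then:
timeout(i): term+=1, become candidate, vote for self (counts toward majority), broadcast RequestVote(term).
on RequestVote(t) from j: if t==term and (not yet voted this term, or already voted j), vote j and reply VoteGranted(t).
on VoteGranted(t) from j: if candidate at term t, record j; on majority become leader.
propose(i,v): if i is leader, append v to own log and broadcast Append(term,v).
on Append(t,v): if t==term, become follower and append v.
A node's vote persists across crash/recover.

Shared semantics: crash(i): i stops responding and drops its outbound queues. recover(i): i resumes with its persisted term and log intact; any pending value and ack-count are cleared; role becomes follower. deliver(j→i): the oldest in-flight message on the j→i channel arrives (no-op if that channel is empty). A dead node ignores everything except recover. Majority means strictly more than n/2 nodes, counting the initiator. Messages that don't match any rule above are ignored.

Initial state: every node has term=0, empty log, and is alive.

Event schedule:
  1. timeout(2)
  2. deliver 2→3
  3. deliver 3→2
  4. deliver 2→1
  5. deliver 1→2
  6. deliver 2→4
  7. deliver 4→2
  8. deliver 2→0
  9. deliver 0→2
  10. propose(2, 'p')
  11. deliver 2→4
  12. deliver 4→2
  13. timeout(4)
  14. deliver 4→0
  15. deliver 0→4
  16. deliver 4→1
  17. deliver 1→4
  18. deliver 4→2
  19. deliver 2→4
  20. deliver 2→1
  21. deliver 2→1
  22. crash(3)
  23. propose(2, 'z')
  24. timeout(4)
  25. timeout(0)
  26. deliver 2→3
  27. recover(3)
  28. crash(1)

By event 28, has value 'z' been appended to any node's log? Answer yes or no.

no

after 1 — timeout(2): n2:cand/t1/[-]
after 2 — deliver 2→3: n3:foll/t1/[-]
after 3 — deliver 3→2: ·
after 4 — deliver 2→1: n1:foll/t1/[-]
after 5 — deliver 1→2: n2:lead/t1/[-]
after 6 — deliver 2→4: n4:foll/t1/[-]
after 7 — deliver 4→2: ·
after 8 — deliver 2→0: n0:foll/t1/[-]
after 9 — deliver 0→2: ·
after 10 — propose(2,'p'): n2:lead/t1/[p]
after 11 — deliver 2→4: n4:foll/t1/[p]
after 12 — deliver 4→2: ·
after 13 — timeout(4): n4:cand/t2/[p]
after 14 — deliver 4→0: n0:foll/t2/[-]
after 15 — deliver 0→4: ·
after 16 — deliver 4→1: n1:foll/t2/[-]
after 17 — deliver 1→4: n4:lead/t2/[p]
after 18 — deliver 4→2: n2:foll/t2/[p]
after 19 — deliver 2→4: ·
after 20 — deliver 2→1: ·
after 21 — deliver 2→1: ·
after 22 — crash(3): n3:✗foll/t1/[-]
after 23 — propose(2,'z'): ·
after 24 — timeout(4): n4:cand/t3/[p]
after 25 — timeout(0): n0:cand/t3/[-]
after 26 — deliver 2→3: ·
after 27 — recover(3): n3:foll/t1/[-]
after 28 — crash(1): n1:✗foll/t2/[-]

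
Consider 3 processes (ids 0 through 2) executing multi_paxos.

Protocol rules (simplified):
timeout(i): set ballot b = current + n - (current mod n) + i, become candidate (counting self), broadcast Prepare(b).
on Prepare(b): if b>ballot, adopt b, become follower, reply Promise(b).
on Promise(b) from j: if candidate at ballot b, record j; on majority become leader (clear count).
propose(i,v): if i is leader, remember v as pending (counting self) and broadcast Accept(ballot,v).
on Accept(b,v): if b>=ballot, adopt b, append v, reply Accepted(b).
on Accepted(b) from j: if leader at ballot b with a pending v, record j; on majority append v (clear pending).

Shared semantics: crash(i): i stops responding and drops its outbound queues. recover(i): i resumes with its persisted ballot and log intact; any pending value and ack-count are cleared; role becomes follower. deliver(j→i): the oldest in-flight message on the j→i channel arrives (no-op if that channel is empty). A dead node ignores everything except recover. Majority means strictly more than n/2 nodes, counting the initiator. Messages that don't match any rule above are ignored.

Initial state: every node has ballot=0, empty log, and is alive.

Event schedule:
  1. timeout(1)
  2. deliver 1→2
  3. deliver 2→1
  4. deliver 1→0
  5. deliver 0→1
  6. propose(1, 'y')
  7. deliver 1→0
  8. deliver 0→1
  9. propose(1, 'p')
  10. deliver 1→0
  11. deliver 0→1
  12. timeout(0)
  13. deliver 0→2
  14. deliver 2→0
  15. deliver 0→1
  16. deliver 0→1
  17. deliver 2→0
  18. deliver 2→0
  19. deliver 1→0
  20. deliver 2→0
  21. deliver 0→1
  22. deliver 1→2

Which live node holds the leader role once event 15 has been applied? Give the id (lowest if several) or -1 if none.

[1] timeout(1) → N1(cand b4 [-])
[2] deliver 1→2 → N2(foll b4 [-])
[3] deliver 2→1 → N1(lead b4 [-])
[4] deliver 1→0 → N0(foll b4 [-])
[5] deliver 0→1 → ∅
[6] propose(1,'y') → ∅
[7] deliver 1→0 → N0(foll b4 [y])
[8] deliver 0→1 → N1(lead b4 [y])
[9] propose(1,'p') → ∅
[10] deliver 1→0 → N0(foll b4 [y,p])
[11] deliver 0→1 → N1(lead b4 [y,p])
[12] timeout(0) → N0(cand b6 [y,p])
[13] deliver 0→2 → N2(foll b6 [-])
[14] deliver 2→0 → N0(lead b6 [y,p])
[15] deliver 0→1 → N1(foll b6 [y,p])

0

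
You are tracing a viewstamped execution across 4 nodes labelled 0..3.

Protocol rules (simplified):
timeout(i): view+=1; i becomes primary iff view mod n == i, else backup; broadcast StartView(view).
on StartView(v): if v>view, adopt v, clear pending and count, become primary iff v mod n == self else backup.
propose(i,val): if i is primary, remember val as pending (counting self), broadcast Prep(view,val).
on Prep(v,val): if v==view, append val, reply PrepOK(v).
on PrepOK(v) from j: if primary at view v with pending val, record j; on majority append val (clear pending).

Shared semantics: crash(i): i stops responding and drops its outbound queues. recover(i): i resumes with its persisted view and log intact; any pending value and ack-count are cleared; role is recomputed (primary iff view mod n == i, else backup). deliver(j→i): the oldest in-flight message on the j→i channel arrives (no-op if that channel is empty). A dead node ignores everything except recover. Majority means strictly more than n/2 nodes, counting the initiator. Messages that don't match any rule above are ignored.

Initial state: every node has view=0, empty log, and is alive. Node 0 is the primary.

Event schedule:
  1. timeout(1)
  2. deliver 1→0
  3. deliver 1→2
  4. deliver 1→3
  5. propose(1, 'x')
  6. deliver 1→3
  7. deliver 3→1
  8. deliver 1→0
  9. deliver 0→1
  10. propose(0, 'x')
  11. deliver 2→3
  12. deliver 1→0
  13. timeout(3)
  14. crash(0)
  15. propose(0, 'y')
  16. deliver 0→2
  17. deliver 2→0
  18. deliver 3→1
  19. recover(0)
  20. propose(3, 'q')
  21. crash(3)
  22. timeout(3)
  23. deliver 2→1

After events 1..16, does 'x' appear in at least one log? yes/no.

yes

[1] timeout(1) → N1(prim v1 [-])
[2] deliver 1→0 → N0(back v1 [-])
[3] deliver 1→2 → N2(back v1 [-])
[4] deliver 1→3 → N3(back v1 [-])
[5] propose(1,'x') → ∅
[6] deliver 1→3 → N3(back v1 [x])
[7] deliver 3→1 → ∅
[8] deliver 1→0 → N0(back v1 [x])
[9] deliver 0→1 → N1(prim v1 [x])
[10] propose(0,'x') → ∅
[11] deliver 2→3 → ∅
[12] deliver 1→0 → ∅
[13] timeout(3) → N3(back v2 [x])
[14] crash(0) → N0(✗back v1 [x])
[15] propose(0,'y') → ∅
[16] deliver 0→2 → ∅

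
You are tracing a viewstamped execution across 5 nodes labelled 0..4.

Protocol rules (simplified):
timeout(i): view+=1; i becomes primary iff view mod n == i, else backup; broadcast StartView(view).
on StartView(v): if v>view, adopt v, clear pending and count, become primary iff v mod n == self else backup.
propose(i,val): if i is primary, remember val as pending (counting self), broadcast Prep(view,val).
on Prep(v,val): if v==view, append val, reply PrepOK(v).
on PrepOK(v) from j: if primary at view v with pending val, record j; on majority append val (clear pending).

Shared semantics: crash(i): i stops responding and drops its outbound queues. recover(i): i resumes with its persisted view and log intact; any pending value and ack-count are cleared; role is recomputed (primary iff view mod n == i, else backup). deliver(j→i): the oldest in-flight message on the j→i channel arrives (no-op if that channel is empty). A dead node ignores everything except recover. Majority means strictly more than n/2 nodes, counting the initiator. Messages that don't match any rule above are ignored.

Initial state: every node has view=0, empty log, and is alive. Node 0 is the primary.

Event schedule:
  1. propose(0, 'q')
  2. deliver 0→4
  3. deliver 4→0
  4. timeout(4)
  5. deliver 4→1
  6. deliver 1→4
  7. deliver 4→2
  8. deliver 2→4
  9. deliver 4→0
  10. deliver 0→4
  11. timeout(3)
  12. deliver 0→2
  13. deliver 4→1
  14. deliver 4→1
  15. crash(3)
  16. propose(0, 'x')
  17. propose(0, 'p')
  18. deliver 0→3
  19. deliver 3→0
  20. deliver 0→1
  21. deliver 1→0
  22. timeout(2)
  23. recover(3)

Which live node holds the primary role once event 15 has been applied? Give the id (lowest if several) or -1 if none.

1. propose(0,'q'):  nop
2. deliver 0→4:  <4:back v0 q>
3. deliver 4→0:  nop
4. timeout(4):  <4:back v1 q>
5. deliver 4→1:  <1:prim v1 ->
6. deliver 1→4:  nop
7. deliver 4→2:  <2:back v1 ->
8. deliver 2→4:  nop
9. deliver 4→0:  <0:back v1 ->
10. deliver 0→4:  nop
11. timeout(3):  <3:back v1 ->
12. deliver 0→2:  nop
13. deliver 4→1:  nop
14. deliver 4→1:  nop
15. crash(3):  <3:✗back v1 ->

1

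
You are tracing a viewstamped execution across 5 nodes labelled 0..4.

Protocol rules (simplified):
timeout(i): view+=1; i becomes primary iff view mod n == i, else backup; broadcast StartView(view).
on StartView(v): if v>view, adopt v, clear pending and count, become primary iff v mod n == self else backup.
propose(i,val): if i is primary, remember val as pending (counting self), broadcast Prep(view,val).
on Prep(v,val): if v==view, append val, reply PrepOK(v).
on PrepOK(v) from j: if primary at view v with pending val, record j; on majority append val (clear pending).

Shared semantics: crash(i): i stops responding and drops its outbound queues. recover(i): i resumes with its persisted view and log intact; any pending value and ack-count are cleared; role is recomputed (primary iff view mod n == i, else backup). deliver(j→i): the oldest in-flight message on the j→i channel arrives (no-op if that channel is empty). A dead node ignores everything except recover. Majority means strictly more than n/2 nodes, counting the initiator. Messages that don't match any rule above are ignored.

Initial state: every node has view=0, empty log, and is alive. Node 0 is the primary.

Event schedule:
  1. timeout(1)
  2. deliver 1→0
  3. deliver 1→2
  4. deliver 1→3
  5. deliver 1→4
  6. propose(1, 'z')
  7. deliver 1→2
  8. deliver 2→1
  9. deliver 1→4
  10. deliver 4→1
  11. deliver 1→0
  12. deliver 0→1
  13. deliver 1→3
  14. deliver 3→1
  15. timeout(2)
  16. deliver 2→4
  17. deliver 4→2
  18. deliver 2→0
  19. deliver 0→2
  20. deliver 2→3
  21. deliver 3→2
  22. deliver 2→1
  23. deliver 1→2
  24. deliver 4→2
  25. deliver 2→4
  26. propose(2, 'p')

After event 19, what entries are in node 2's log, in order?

after 1 — timeout(1): n1:prim/v1/[-]
after 2 — deliver 1→0: n0:back/v1/[-]
after 3 — deliver 1→2: n2:back/v1/[-]
after 4 — deliver 1→3: n3:back/v1/[-]
after 5 — deliver 1→4: n4:back/v1/[-]
after 6 — propose(1,'z'): ·
after 7 — deliver 1→2: n2:back/v1/[z]
after 8 — deliver 2→1: ·
after 9 — deliver 1→4: n4:back/v1/[z]
after 10 — deliver 4→1: n1:prim/v1/[z]
after 11 — deliver 1→0: n0:back/v1/[z]
after 12 — deliver 0→1: ·
after 13 — deliver 1→3: n3:back/v1/[z]
after 14 — deliver 3→1: ·
after 15 — timeout(2): n2:prim/v2/[z]
after 16 — deliver 2→4: n4:back/v2/[z]
after 17 — deliver 4→2: ·
after 18 — deliver 2→0: n0:back/v2/[z]
after 19 — deliver 0→2: ·

z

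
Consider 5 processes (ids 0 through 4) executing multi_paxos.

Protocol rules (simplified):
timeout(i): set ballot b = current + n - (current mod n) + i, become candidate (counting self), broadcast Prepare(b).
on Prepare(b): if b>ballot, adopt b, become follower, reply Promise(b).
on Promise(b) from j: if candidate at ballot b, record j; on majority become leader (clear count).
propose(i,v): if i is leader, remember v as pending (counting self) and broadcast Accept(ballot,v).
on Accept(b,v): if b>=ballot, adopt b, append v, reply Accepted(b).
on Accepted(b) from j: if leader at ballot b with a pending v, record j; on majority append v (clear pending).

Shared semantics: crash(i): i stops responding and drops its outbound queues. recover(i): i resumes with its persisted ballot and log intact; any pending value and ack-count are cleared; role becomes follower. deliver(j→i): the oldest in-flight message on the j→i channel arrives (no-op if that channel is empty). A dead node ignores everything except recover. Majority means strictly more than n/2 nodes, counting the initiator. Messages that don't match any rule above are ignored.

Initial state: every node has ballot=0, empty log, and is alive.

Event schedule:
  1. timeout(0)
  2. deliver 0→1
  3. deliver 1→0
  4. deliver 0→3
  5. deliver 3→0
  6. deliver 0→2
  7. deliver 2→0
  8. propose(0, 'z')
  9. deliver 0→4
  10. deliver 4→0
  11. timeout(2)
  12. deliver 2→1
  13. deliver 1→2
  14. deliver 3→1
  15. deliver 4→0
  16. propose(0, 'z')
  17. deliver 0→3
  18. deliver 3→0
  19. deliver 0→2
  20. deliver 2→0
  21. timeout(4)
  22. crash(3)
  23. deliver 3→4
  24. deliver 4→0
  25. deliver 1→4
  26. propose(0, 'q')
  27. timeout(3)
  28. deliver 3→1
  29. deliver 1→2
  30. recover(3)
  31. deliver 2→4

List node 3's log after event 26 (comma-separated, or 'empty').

1. timeout(0):  <0:cand b5 ->
2. deliver 0→1:  <1:foll b5 ->
3. deliver 1→0:  nop
4. deliver 0→3:  <3:foll b5 ->
5. deliver 3→0:  <0:lead b5 ->
6. deliver 0→2:  <2:foll b5 ->
7. deliver 2→0:  nop
8. propose(0,'z'):  nop
9. deliver 0→4:  <4:foll b5 ->
10. deliver 4→0:  nop
11. timeout(2):  <2:cand b12 ->
12. deliver 2→1:  <1:foll b12 ->
13. deliver 1→2:  nop
14. deliver 3→1:  nop
15. deliver 4→0:  nop
16. propose(0,'z'):  nop
17. deliver 0→3:  <3:foll b5 z>
18. deliver 3→0:  nop
19. deliver 0→2:  nop
20. deliver 2→0:  <0:foll b12 ->
21. timeout(4):  <4:cand b14 ->
22. crash(3):  <3:✗foll b5 z>
23. deliver 3→4:  nop
24. deliver 4→0:  <0:foll b14 ->
25. deliver 1→4:  nop
26. propose(0,'q'):  nop

z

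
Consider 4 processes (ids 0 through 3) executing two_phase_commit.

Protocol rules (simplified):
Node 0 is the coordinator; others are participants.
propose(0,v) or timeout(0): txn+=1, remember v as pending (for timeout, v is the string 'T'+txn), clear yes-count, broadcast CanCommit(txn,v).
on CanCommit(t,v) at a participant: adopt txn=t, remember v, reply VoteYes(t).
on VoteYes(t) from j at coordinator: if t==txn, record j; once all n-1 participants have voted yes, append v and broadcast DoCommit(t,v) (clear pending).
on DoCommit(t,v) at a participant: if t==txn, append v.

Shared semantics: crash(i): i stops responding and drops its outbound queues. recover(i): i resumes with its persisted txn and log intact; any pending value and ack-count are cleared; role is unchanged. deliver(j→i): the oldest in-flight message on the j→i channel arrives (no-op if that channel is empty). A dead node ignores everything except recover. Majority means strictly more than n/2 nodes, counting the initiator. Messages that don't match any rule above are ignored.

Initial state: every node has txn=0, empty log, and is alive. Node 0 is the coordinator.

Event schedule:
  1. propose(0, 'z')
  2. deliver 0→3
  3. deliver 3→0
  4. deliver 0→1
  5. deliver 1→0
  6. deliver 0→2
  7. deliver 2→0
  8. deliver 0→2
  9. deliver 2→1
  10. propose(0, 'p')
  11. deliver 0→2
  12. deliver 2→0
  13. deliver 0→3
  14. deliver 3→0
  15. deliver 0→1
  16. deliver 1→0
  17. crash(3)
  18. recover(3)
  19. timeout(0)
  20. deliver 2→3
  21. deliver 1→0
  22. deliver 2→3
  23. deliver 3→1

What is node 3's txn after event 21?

after 1 — propose(0,'z'): n0:coor/t1/[-]
after 2 — deliver 0→3: n3:part/t1/[-]
after 3 — deliver 3→0: ·
after 4 — deliver 0→1: n1:part/t1/[-]
after 5 — deliver 1→0: ·
after 6 — deliver 0→2: n2:part/t1/[-]
after 7 — deliver 2→0: n0:coor/t1/[z]
after 8 — deliver 0→2: n2:part/t1/[z]
after 9 — deliver 2→1: ·
after 10 — propose(0,'p'): n0:coor/t2/[z]
after 11 — deliver 0→2: n2:part/t2/[z]
after 12 — deliver 2→0: ·
after 13 — deliver 0→3: n3:part/t1/[z]
after 14 — deliver 3→0: ·
after 15 — deliver 0→1: n1:part/t1/[z]
after 16 — deliver 1→0: ·
after 17 — crash(3): n3:✗part/t1/[z]
after 18 — recover(3): n3:part/t1/[z]
after 19 — timeout(0): n0:coor/t3/[z]
after 20 — deliver 2→3: ·
after 21 — deliver 1→0: ·

1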